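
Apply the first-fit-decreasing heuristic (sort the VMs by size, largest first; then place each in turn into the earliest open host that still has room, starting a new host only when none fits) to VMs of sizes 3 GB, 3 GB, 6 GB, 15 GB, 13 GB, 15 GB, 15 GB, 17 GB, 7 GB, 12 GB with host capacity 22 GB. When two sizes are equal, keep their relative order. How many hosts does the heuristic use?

6

Sorted descending: 17, 15, 15, 15, 13, 12, 7, 6, 3, 3.
  17 → host 1 (new)  [load 17/22]
  15 → host 2 (new)  [load 15/22]
  15 → host 3 (new)  [load 15/22]
  15 → host 4 (new)  [load 15/22]
  13 → host 5 (new)  [load 13/22]
  12 → host 6 (new)  [load 12/22]
  7 → host 2  [load 22/22]
  6 → host 3  [load 21/22]
  3 → host 1  [load 20/22]
  3 → host 4  [load 18/22]
6 hosts opened.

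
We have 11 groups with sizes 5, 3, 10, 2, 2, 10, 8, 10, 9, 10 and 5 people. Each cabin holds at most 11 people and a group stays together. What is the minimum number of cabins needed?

8

Total = 10 + 10 + 10 + 10 + 9 + 8 + 5 + 5 + 3 + 2 + 2 = 74 people.
Lower bound: ⌈74/11⌉ = 7 cabins.
A packing using 8 cabins:
  cabin 1: 10 = 10
  cabin 2: 10 = 10
  cabin 3: 10 = 10
  cabin 4: 10 = 10
  cabin 5: 9 + 2 = 11
  cabin 6: 8 + 3 = 11
  cabin 7: 5 + 5 = 10
  cabin 8: 2 = 2
No arrangement into 7 cabins stays within capacity, so 8 is optimal.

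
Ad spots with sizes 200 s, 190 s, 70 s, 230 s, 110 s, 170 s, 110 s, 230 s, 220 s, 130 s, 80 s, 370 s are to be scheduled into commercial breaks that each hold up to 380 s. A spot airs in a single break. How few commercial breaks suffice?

6

Total = 370 + 230 + 230 + 220 + 200 + 190 + 170 + 130 + 110 + 110 + 80 + 70 = 2110 s.
Lower bound: ⌈2110/380⌉ = 6 commercial breaks.
A packing using 6 commercial breaks:
  break 1: 370 = 370
  break 2: 230 + 130 = 360
  break 3: 230 + 110 = 340
  break 4: 220 + 110 = 330
  break 5: 200 + 170 = 370
  break 6: 190 + 80 + 70 = 340
This matches the lower bound, so 6 is optimal.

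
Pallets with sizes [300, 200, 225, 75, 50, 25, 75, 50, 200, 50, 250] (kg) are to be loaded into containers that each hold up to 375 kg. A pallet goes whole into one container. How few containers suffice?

5

Total = 300 + 250 + 225 + 200 + 200 + 75 + 75 + 50 + 50 + 50 + 25 = 1500 kg.
Lower bound: ⌈1500/375⌉ = 4 containers.
Also, 5 pallets each exceed 375/2 kg, and no two of those can share a container, so at least 5 containers are needed.
A packing using 5 containers:
  container 1: 300 + 75 = 375
  container 2: 250 + 75 + 50 = 375
  container 3: 225 + 50 + 50 + 25 = 350
  container 4: 200 = 200
  container 5: 200 = 200
This matches the lower bound, so 5 is optimal.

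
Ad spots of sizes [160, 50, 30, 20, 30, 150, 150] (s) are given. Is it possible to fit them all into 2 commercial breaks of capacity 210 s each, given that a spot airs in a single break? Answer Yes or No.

No

Total = 590 s; ⌈590/210⌉ = 3.
At least 3 commercial breaks are required, but only 2 are allowed.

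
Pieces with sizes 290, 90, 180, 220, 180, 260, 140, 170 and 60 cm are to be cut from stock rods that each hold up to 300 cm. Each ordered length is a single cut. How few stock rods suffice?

7

Total = 290 + 260 + 220 + 180 + 180 + 170 + 140 + 90 + 60 = 1590 cm.
Lower bound: ⌈1590/300⌉ = 6 stock rods.
A packing using 7 stock rods:
  stock rod 1: 290 = 290
  stock rod 2: 260 = 260
  stock rod 3: 220 + 60 = 280
  stock rod 4: 180 + 90 = 270
  stock rod 5: 180 = 180
  stock rod 6: 170 = 170
  stock rod 7: 140 = 140
No arrangement into 6 stock rods stays within capacity, so 7 is optimal.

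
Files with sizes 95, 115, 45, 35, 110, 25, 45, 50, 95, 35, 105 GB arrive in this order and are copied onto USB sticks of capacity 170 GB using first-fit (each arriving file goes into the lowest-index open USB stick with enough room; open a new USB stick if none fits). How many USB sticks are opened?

  95 → USB stick 1 (new)  [load 95/170]
  115 → USB stick 2 (new)  [load 115/170]
  45 → USB stick 1  [load 140/170]
  35 → USB stick 2  [load 150/170]
  110 → USB stick 3 (new)  [load 110/170]
  25 → USB stick 1  [load 165/170]
  45 → USB stick 3  [load 155/170]
  50 → USB stick 4 (new)  [load 50/170]
  95 → USB stick 4  [load 145/170]
  35 → USB stick 5 (new)  [load 35/170]
  105 → USB stick 5  [load 140/170]
5 USB sticks opened.

5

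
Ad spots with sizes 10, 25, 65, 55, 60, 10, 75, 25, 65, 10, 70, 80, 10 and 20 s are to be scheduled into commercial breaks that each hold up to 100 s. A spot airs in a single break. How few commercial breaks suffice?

7

Total = 80 + 75 + 70 + 65 + 65 + 60 + 55 + 25 + 25 + 20 + 10 + 10 + 10 + 10 = 580 s.
Lower bound: ⌈580/100⌉ = 6 commercial breaks.
Also, 7 ad spots each exceed 50 s, and no two of those can share a break, so at least 7 commercial breaks are needed.
A packing using 7 commercial breaks:
  break 1: 80 + 20 = 100
  break 2: 75 + 25 = 100
  break 3: 70 + 25 = 95
  break 4: 65 + 10 + 10 + 10 = 95
  break 5: 65 + 10 = 75
  break 6: 60 = 60
  break 7: 55 = 55
This matches the lower bound, so 7 is optimal.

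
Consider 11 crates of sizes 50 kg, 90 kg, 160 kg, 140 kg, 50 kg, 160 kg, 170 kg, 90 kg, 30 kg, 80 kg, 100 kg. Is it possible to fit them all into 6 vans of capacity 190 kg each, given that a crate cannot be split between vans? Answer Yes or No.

Total = 1120 kg; ⌈1120/190⌉ = 6.
The bound of 6 does not rule out 6, but exhaustive search shows no assignment into 6 vans of capacity 190 kg exists — the minimum is 7.

No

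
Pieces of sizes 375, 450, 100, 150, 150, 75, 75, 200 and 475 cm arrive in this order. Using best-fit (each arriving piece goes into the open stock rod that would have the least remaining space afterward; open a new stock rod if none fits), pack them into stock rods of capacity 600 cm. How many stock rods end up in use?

  375 → stock rod 1 (new)  [load 375/600]
  450 → stock rod 2 (new)  [load 450/600]
  100 → stock rod 2  [load 550/600]
  150 → stock rod 1  [load 525/600]
  150 → stock rod 3 (new)  [load 150/600]
  75 → stock rod 1  [load 600/600]
  75 → stock rod 3  [load 225/600]
  200 → stock rod 3  [load 425/600]
  475 → stock rod 4 (new)  [load 475/600]
4 stock rods opened.

4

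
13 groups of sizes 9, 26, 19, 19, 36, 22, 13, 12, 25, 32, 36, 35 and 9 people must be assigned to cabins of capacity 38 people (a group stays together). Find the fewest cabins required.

9

Total = 36 + 36 + 35 + 32 + 26 + 25 + 22 + 19 + 19 + 13 + 12 + 9 + 9 = 293 people.
Lower bound: ⌈293/38⌉ = 8 cabins.
A packing using 9 cabins:
  cabin 1: 36 = 36
  cabin 2: 36 = 36
  cabin 3: 35 = 35
  cabin 4: 32 = 32
  cabin 5: 26 + 12 = 38
  cabin 6: 25 + 13 = 38
  cabin 7: 22 + 9 = 31
  cabin 8: 19 + 19 = 38
  cabin 9: 9 = 9
No arrangement into 8 cabins stays within capacity, so 9 is optimal.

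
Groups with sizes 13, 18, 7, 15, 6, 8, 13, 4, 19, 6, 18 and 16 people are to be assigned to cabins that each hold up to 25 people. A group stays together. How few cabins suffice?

7

Total = 19 + 18 + 18 + 16 + 15 + 13 + 13 + 8 + 7 + 6 + 6 + 4 = 143 people.
Lower bound: ⌈143/25⌉ = 6 cabins.
Also, 7 groups each exceed 25/2 people, and no two of those can share a cabin, so at least 7 cabins are needed.
A packing using 7 cabins:
  cabin 1: 19 + 6 = 25
  cabin 2: 18 + 7 = 25
  cabin 3: 18 + 6 = 24
  cabin 4: 16 + 8 = 24
  cabin 5: 15 + 4 = 19
  cabin 6: 13 = 13
  cabin 7: 13 = 13
This matches the lower bound, so 7 is optimal.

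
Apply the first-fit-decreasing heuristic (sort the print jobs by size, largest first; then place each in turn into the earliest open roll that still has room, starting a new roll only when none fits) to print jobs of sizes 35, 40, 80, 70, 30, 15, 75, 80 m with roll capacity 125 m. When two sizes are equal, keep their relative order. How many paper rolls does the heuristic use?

4

Sorted descending: 80, 80, 75, 70, 40, 35, 30, 15.
  80 → roll 1 (new)  [load 80/125]
  80 → roll 2 (new)  [load 80/125]
  75 → roll 3 (new)  [load 75/125]
  70 → roll 4 (new)  [load 70/125]
  40 → roll 1  [load 120/125]
  35 → roll 2  [load 115/125]
  30 → roll 3  [load 105/125]
  15 → roll 3  [load 120/125]
4 paper rolls opened.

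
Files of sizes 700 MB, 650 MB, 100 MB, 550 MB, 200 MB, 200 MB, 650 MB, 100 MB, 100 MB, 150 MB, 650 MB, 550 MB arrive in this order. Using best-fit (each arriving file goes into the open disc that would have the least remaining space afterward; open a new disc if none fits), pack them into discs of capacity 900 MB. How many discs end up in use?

6

  700 → disc 1 (new)  [load 700/900]
  650 → disc 2 (new)  [load 650/900]
  100 → disc 1  [load 800/900]
  550 → disc 3 (new)  [load 550/900]
  200 → disc 2  [load 850/900]
  200 → disc 3  [load 750/900]
  650 → disc 4 (new)  [load 650/900]
  100 → disc 1  [load 900/900]
  100 → disc 3  [load 850/900]
  150 → disc 4  [load 800/900]
  650 → disc 5 (new)  [load 650/900]
  550 → disc 6 (new)  [load 550/900]
6 discs opened.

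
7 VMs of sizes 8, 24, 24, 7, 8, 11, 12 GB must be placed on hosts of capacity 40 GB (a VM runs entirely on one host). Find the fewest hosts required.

3

Total = 24 + 24 + 12 + 11 + 8 + 8 + 7 = 94 GB.
Lower bound: ⌈94/40⌉ = 3 hosts.
A packing using 3 hosts:
  host 1: 24 + 12 = 36
  host 2: 24 + 11 = 35
  host 3: 8 + 8 + 7 = 23
This matches the lower bound, so 3 is optimal.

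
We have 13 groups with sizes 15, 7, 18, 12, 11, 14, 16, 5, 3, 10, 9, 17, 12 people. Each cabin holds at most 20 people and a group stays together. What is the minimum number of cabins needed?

9

Total = 18 + 17 + 16 + 15 + 14 + 12 + 12 + 11 + 10 + 9 + 7 + 5 + 3 = 149 people.
Lower bound: ⌈149/20⌉ = 8 cabins.
A packing using 9 cabins:
  cabin 1: 18 = 18
  cabin 2: 17 + 3 = 20
  cabin 3: 16 = 16
  cabin 4: 15 + 5 = 20
  cabin 5: 14 = 14
  cabin 6: 12 + 7 = 19
  cabin 7: 12 = 12
  cabin 8: 11 + 9 = 20
  cabin 9: 10 = 10
No arrangement into 8 cabins stays within capacity, so 9 is optimal.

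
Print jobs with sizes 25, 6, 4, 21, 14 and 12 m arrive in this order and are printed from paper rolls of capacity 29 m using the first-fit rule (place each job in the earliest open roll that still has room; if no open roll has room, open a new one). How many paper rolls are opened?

3

  25 → roll 1 (new)  [load 25/29]
  6 → roll 2 (new)  [load 6/29]
  4 → roll 1  [load 29/29]
  21 → roll 2  [load 27/29]
  14 → roll 3 (new)  [load 14/29]
  12 → roll 3  [load 26/29]
3 paper rolls opened.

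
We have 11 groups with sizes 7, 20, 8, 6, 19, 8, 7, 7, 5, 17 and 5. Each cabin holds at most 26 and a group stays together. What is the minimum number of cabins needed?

Total = 20 + 19 + 17 + 8 + 8 + 7 + 7 + 7 + 6 + 5 + 5 = 109.
Lower bound: ⌈109/26⌉ = 5 cabins.
A packing using 5 cabins:
  cabin 1: 20 + 6 = 26
  cabin 2: 19 + 7 = 26
  cabin 3: 17 + 8 = 25
  cabin 4: 8 + 7 + 7 = 22
  cabin 5: 5 + 5 = 10
This matches the lower bound, so 5 is optimal.

5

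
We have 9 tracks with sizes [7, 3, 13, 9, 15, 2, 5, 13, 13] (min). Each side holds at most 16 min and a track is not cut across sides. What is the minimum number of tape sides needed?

Total = 15 + 13 + 13 + 13 + 9 + 7 + 5 + 3 + 2 = 80 min.
Lower bound: ⌈80/16⌉ = 5 tape sides.
A packing using 6 tape sides:
  side 1: 15 = 15
  side 2: 13 + 3 = 16
  side 3: 13 + 2 = 15
  side 4: 13 = 13
  side 5: 9 + 7 = 16
  side 6: 5 = 5
No arrangement into 5 tape sides stays within capacity, so 6 is optimal.

6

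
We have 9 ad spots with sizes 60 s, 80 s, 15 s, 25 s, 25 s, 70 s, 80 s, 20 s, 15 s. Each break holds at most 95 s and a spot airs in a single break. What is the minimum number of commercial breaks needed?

Total = 80 + 80 + 70 + 60 + 25 + 25 + 20 + 15 + 15 = 390 s.
Lower bound: ⌈390/95⌉ = 5 commercial breaks.
A packing using 5 commercial breaks:
  break 1: 80 + 15 = 95
  break 2: 80 + 15 = 95
  break 3: 70 + 25 = 95
  break 4: 60 + 25 = 85
  break 5: 20 = 20
This matches the lower bound, so 5 is optimal.

5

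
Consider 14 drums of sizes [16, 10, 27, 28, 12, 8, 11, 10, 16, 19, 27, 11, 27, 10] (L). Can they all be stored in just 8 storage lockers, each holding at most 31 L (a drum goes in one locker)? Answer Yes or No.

Total = 232 L; ⌈232/31⌉ = 8.
The bound of 8 does not rule out 8, but exhaustive search shows no assignment into 8 storage lockers of capacity 31 L exists — the minimum is 9.

No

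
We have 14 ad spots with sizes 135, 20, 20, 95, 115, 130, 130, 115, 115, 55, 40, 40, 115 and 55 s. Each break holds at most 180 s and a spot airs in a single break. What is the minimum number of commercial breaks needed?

Total = 135 + 130 + 130 + 115 + 115 + 115 + 115 + 95 + 55 + 55 + 40 + 40 + 20 + 20 = 1180 s.
Lower bound: ⌈1180/180⌉ = 7 commercial breaks.
Also, 8 ad spots each exceed 90 s, and no two of those can share a break, so at least 8 commercial breaks are needed.
A packing using 8 commercial breaks:
  break 1: 135 + 40 = 175
  break 2: 130 + 40 = 170
  break 3: 130 + 20 + 20 = 170
  break 4: 115 + 55 = 170
  break 5: 115 + 55 = 170
  break 6: 115 = 115
  break 7: 115 = 115
  break 8: 95 = 95
This matches the lower bound, so 8 is optimal.

8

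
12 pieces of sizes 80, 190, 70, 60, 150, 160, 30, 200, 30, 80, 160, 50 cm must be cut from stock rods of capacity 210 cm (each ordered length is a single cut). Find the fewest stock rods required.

7

Total = 200 + 190 + 160 + 160 + 150 + 80 + 80 + 70 + 60 + 50 + 30 + 30 = 1260 cm.
Lower bound: ⌈1260/210⌉ = 6 stock rods.
A packing using 7 stock rods:
  stock rod 1: 200 = 200
  stock rod 2: 190 = 190
  stock rod 3: 160 + 50 = 210
  stock rod 4: 160 + 30 = 190
  stock rod 5: 150 + 60 = 210
  stock rod 6: 80 + 80 + 30 = 190
  stock rod 7: 70 = 70
No arrangement into 6 stock rods stays within capacity, so 7 is optimal.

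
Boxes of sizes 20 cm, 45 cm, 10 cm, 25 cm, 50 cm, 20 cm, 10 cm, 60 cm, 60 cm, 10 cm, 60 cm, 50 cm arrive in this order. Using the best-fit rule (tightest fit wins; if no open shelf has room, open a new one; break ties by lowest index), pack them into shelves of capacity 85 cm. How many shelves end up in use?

  20 → shelf 1 (new)  [load 20/85]
  45 → shelf 1  [load 65/85]
  10 → shelf 1  [load 75/85]
  25 → shelf 2 (new)  [load 25/85]
  50 → shelf 2  [load 75/85]
  20 → shelf 3 (new)  [load 20/85]
  10 → shelf 1  [load 85/85]
  60 → shelf 3  [load 80/85]
  60 → shelf 4 (new)  [load 60/85]
  10 → shelf 2  [load 85/85]
  60 → shelf 5 (new)  [load 60/85]
  50 → shelf 6 (new)  [load 50/85]
6 shelves opened.

6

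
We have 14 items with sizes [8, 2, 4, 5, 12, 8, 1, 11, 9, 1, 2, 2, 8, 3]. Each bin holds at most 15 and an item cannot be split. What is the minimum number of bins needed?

Total = 12 + 11 + 9 + 8 + 8 + 8 + 5 + 4 + 3 + 2 + 2 + 2 + 1 + 1 = 76.
Lower bound: ⌈76/15⌉ = 6 bins.
A packing using 6 bins:
  bin 1: 12 + 3 = 15
  bin 2: 11 + 4 = 15
  bin 3: 9 + 5 + 1 = 15
  bin 4: 8 + 2 + 2 + 2 + 1 = 15
  bin 5: 8 = 8
  bin 6: 8 = 8
This matches the lower bound, so 6 is optimal.

6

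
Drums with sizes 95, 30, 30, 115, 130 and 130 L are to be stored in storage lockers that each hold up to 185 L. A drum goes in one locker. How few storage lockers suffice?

4

Total = 130 + 130 + 115 + 95 + 30 + 30 = 530 L.
Lower bound: ⌈530/185⌉ = 3 storage lockers.
Also, 4 drums each exceed 185/2 L, and no two of those can share a locker, so at least 4 storage lockers are needed.
A packing using 4 storage lockers:
  locker 1: 130 + 30 = 160
  locker 2: 130 + 30 = 160
  locker 3: 115 = 115
  locker 4: 95 = 95
This matches the lower bound, so 4 is optimal.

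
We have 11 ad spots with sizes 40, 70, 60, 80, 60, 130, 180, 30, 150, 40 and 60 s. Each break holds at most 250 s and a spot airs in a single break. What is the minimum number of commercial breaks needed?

4

Total = 180 + 150 + 130 + 80 + 70 + 60 + 60 + 60 + 40 + 40 + 30 = 900 s.
Lower bound: ⌈900/250⌉ = 4 commercial breaks.
A packing using 4 commercial breaks:
  break 1: 180 + 70 = 250
  break 2: 150 + 80 = 230
  break 3: 130 + 60 + 60 = 250
  break 4: 60 + 40 + 40 + 30 = 170
This matches the lower bound, so 4 is optimal.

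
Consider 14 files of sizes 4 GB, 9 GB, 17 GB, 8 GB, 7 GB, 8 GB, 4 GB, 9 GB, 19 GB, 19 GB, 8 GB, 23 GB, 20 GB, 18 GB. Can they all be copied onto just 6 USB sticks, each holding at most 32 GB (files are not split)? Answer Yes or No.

Yes

A valid assignment using 6 USB sticks:
  USB stick 1: 23 + 9 = 32
  USB stick 2: 20 + 9 = 29
  USB stick 3: 19 + 8 + 4 = 31
  USB stick 4: 19 + 8 + 4 = 31
  USB stick 5: 18 + 8 = 26
  USB stick 6: 17 + 7 = 24
Every load is within 32 GB, so 6 USB sticks suffice.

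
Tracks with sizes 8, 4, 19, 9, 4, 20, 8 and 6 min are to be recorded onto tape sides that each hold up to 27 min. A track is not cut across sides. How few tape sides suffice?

Total = 20 + 19 + 9 + 8 + 8 + 6 + 4 + 4 = 78 min.
Lower bound: ⌈78/27⌉ = 3 tape sides.
A packing using 3 tape sides:
  side 1: 20 + 6 = 26
  side 2: 19 + 8 = 27
  side 3: 9 + 8 + 4 + 4 = 25
This matches the lower bound, so 3 is optimal.

3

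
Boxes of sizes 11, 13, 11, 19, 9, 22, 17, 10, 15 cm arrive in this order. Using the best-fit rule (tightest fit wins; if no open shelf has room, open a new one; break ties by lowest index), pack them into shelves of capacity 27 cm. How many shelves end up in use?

6

  11 → shelf 1 (new)  [load 11/27]
  13 → shelf 1  [load 24/27]
  11 → shelf 2 (new)  [load 11/27]
  19 → shelf 3 (new)  [load 19/27]
  9 → shelf 2  [load 20/27]
  22 → shelf 4 (new)  [load 22/27]
  17 → shelf 5 (new)  [load 17/27]
  10 → shelf 5  [load 27/27]
  15 → shelf 6 (new)  [load 15/27]
6 shelves opened.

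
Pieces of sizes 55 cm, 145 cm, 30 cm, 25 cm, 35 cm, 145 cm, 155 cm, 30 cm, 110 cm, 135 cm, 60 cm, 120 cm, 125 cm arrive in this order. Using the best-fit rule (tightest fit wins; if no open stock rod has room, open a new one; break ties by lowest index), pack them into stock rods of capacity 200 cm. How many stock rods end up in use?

7

  55 → stock rod 1 (new)  [load 55/200]
  145 → stock rod 1  [load 200/200]
  30 → stock rod 2 (new)  [load 30/200]
  25 → stock rod 2  [load 55/200]
  35 → stock rod 2  [load 90/200]
  145 → stock rod 3 (new)  [load 145/200]
  155 → stock rod 4 (new)  [load 155/200]
  30 → stock rod 4  [load 185/200]
  110 → stock rod 2  [load 200/200]
  135 → stock rod 5 (new)  [load 135/200]
  60 → stock rod 5  [load 195/200]
  120 → stock rod 6 (new)  [load 120/200]
  125 → stock rod 7 (new)  [load 125/200]
7 stock rods opened.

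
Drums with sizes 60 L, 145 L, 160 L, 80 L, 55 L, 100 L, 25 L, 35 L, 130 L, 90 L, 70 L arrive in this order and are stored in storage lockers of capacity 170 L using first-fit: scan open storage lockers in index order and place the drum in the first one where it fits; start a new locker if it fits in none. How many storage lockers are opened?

  60 → locker 1 (new)  [load 60/170]
  145 → locker 2 (new)  [load 145/170]
  160 → locker 3 (new)  [load 160/170]
  80 → locker 1  [load 140/170]
  55 → locker 4 (new)  [load 55/170]
  100 → locker 4  [load 155/170]
  25 → locker 1  [load 165/170]
  35 → locker 5 (new)  [load 35/170]
  130 → locker 5  [load 165/170]
  90 → locker 6 (new)  [load 90/170]
  70 → locker 6  [load 160/170]
6 storage lockers opened.

6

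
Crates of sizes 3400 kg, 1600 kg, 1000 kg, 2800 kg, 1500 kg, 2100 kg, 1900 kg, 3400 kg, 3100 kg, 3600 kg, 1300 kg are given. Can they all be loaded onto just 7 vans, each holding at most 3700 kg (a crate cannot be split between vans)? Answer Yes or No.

No

Total = 25700 kg; ⌈25700/3700⌉ = 7.
The bound of 7 does not rule out 7, but exhaustive search shows no assignment into 7 vans of capacity 3700 kg exists — the minimum is 8.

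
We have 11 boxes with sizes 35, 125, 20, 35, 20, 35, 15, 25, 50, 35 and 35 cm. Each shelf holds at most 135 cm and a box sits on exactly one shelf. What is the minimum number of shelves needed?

Total = 125 + 50 + 35 + 35 + 35 + 35 + 35 + 25 + 20 + 20 + 15 = 430 cm.
Lower bound: ⌈430/135⌉ = 4 shelves.
A packing using 4 shelves:
  shelf 1: 125 = 125
  shelf 2: 50 + 35 + 35 + 15 = 135
  shelf 3: 35 + 35 + 35 + 25 = 130
  shelf 4: 20 + 20 = 40
This matches the lower bound, so 4 is optimal.

4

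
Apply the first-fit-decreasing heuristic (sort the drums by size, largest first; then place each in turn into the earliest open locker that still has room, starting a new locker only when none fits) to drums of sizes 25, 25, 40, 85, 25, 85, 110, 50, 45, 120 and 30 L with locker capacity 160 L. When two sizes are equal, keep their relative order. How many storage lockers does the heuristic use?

4

Sorted descending: 120, 110, 85, 85, 50, 45, 40, 30, 25, 25, 25.
  120 → locker 1 (new)  [load 120/160]
  110 → locker 2 (new)  [load 110/160]
  85 → locker 3 (new)  [load 85/160]
  85 → locker 4 (new)  [load 85/160]
  50 → locker 2  [load 160/160]
  45 → locker 3  [load 130/160]
  40 → locker 1  [load 160/160]
  30 → locker 3  [load 160/160]
  25 → locker 4  [load 110/160]
  25 → locker 4  [load 135/160]
  25 → locker 4  [load 160/160]
4 storage lockers opened.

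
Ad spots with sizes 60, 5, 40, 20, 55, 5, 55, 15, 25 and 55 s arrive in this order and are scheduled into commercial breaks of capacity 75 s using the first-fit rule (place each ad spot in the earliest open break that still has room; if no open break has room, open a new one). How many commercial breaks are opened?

  60 → break 1 (new)  [load 60/75]
  5 → break 1  [load 65/75]
  40 → break 2 (new)  [load 40/75]
  20 → break 2  [load 60/75]
  55 → break 3 (new)  [load 55/75]
  5 → break 1  [load 70/75]
  55 → break 4 (new)  [load 55/75]
  15 → break 2  [load 75/75]
  25 → break 5 (new)  [load 25/75]
  55 → break 6 (new)  [load 55/75]
6 commercial breaks opened.

6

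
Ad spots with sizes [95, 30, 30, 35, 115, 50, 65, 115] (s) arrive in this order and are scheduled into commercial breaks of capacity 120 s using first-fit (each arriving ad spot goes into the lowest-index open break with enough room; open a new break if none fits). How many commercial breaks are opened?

  95 → break 1 (new)  [load 95/120]
  30 → break 2 (new)  [load 30/120]
  30 → break 2  [load 60/120]
  35 → break 2  [load 95/120]
  115 → break 3 (new)  [load 115/120]
  50 → break 4 (new)  [load 50/120]
  65 → break 4  [load 115/120]
  115 → break 5 (new)  [load 115/120]
5 commercial breaks opened.

5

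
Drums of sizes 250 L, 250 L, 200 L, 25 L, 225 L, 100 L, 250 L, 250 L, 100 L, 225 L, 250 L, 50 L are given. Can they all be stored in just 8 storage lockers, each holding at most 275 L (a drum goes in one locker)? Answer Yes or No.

No

Total = 2175 L; ⌈2175/275⌉ = 8.
The bound of 8 does not rule out 8, but exhaustive search shows no assignment into 8 storage lockers of capacity 275 L exists — the minimum is 9.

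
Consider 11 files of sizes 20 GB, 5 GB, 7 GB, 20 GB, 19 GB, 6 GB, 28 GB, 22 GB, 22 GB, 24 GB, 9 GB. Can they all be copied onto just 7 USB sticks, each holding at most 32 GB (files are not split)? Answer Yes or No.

A valid assignment using 7 USB sticks:
  USB stick 1: 28 = 28
  USB stick 2: 24 + 7 = 31
  USB stick 3: 22 + 9 = 31
  USB stick 4: 22 + 6 = 28
  USB stick 5: 20 + 5 = 25
  USB stick 6: 20 = 20
  USB stick 7: 19 = 19
Every load is within 32 GB, so 7 USB sticks suffice.

Yes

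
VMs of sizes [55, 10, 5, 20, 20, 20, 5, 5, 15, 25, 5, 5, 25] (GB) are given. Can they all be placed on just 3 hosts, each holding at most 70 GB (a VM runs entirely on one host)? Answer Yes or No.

No

Total = 215 GB; ⌈215/70⌉ = 4.
At least 4 hosts are required, but only 3 are allowed.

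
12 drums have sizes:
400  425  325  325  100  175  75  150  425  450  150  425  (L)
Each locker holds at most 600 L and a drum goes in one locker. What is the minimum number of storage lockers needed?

7

Total = 450 + 425 + 425 + 425 + 400 + 325 + 325 + 175 + 150 + 150 + 100 + 75 = 3425 L.
Lower bound: ⌈3425/600⌉ = 6 storage lockers.
Also, 7 drums each exceed 300 L, and no two of those can share a locker, so at least 7 storage lockers are needed.
A packing using 7 storage lockers:
  locker 1: 450 + 150 = 600
  locker 2: 425 + 175 = 600
  locker 3: 425 + 150 = 575
  locker 4: 425 + 100 + 75 = 600
  locker 5: 400 = 400
  locker 6: 325 = 325
  locker 7: 325 = 325
This matches the lower bound, so 7 is optimal.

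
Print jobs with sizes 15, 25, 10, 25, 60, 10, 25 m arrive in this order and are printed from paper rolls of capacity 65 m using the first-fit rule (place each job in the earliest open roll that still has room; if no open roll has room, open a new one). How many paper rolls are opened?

  15 → roll 1 (new)  [load 15/65]
  25 → roll 1  [load 40/65]
  10 → roll 1  [load 50/65]
  25 → roll 2 (new)  [load 25/65]
  60 → roll 3 (new)  [load 60/65]
  10 → roll 1  [load 60/65]
  25 → roll 2  [load 50/65]
3 paper rolls opened.

3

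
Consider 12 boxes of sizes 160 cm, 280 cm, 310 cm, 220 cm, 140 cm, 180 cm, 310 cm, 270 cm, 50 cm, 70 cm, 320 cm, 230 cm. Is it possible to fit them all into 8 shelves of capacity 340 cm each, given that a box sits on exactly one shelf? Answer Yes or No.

No

Total = 2540 cm; ⌈2540/340⌉ = 8.
The bound of 8 does not rule out 8, but exhaustive search shows no assignment into 8 shelves of capacity 340 cm exists — the minimum is 9.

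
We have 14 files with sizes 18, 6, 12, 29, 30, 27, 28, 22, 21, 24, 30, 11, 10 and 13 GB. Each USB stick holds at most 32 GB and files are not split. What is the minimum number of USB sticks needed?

Total = 30 + 30 + 29 + 28 + 27 + 24 + 22 + 21 + 18 + 13 + 12 + 11 + 10 + 6 = 281 GB.
Lower bound: ⌈281/32⌉ = 9 USB sticks.
A packing using 10 USB sticks:
  USB stick 1: 30 = 30
  USB stick 2: 30 = 30
  USB stick 3: 29 = 29
  USB stick 4: 28 = 28
  USB stick 5: 27 = 27
  USB stick 6: 24 + 6 = 30
  USB stick 7: 22 + 10 = 32
  USB stick 8: 21 + 11 = 32
  USB stick 9: 18 + 13 = 31
  USB stick 10: 12 = 12
No arrangement into 9 USB sticks stays within capacity, so 10 is optimal.

10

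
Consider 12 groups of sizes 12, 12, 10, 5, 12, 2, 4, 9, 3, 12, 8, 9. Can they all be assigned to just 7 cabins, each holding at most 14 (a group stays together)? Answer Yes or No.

No

Total = 98; ⌈98/14⌉ = 7.
8 groups each exceed half the capacity and cannot share a cabin, forcing at least 8 cabins.
At least 8 cabins are required, but only 7 are allowed.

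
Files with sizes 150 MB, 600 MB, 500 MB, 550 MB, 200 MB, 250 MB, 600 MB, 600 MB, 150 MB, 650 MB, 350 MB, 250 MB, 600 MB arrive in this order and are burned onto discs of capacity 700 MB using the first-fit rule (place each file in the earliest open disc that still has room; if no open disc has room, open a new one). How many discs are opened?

9

  150 → disc 1 (new)  [load 150/700]
  600 → disc 2 (new)  [load 600/700]
  500 → disc 1  [load 650/700]
  550 → disc 3 (new)  [load 550/700]
  200 → disc 4 (new)  [load 200/700]
  250 → disc 4  [load 450/700]
  600 → disc 5 (new)  [load 600/700]
  600 → disc 6 (new)  [load 600/700]
  150 → disc 3  [load 700/700]
  650 → disc 7 (new)  [load 650/700]
  350 → disc 8 (new)  [load 350/700]
  250 → disc 4  [load 700/700]
  600 → disc 9 (new)  [load 600/700]
9 discs opened.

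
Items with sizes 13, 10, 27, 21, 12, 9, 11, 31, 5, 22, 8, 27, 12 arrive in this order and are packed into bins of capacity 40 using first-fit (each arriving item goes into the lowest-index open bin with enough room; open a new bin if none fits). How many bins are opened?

  13 → bin 1 (new)  [load 13/40]
  10 → bin 1  [load 23/40]
  27 → bin 2 (new)  [load 27/40]
  21 → bin 3 (new)  [load 21/40]
  12 → bin 1  [load 35/40]
  9 → bin 2  [load 36/40]
  11 → bin 3  [load 32/40]
  31 → bin 4 (new)  [load 31/40]
  5 → bin 1  [load 40/40]
  22 → bin 5 (new)  [load 22/40]
  8 → bin 3  [load 40/40]
  27 → bin 6 (new)  [load 27/40]
  12 → bin 5  [load 34/40]
6 bins opened.

6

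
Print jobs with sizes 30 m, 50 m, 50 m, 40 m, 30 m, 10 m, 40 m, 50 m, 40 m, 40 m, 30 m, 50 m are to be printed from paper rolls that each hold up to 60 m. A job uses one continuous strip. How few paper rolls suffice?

10

Total = 50 + 50 + 50 + 50 + 40 + 40 + 40 + 40 + 30 + 30 + 30 + 10 = 460 m.
Lower bound: ⌈460/60⌉ = 8 paper rolls.
A packing using 10 paper rolls:
  roll 1: 50 + 10 = 60
  roll 2: 50 = 50
  roll 3: 50 = 50
  roll 4: 50 = 50
  roll 5: 40 = 40
  roll 6: 40 = 40
  roll 7: 40 = 40
  roll 8: 40 = 40
  roll 9: 30 + 30 = 60
  roll 10: 30 = 30
No arrangement into 9 paper rolls stays within capacity, so 10 is optimal.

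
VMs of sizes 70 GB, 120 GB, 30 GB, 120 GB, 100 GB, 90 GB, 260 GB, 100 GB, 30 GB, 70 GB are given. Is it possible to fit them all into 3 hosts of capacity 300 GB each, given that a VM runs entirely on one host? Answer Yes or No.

No

Total = 990 GB; ⌈990/300⌉ = 4.
At least 4 hosts are required, but only 3 are allowed.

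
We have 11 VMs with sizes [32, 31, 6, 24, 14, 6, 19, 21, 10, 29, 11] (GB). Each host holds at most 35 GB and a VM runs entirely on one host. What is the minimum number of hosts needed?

6

Total = 32 + 31 + 29 + 24 + 21 + 19 + 14 + 11 + 10 + 6 + 6 = 203 GB.
Lower bound: ⌈203/35⌉ = 6 hosts.
A packing using 6 hosts:
  host 1: 32 = 32
  host 2: 31 = 31
  host 3: 29 + 6 = 35
  host 4: 24 + 11 = 35
  host 5: 21 + 14 = 35
  host 6: 19 + 10 + 6 = 35
This matches the lower bound, so 6 is optimal.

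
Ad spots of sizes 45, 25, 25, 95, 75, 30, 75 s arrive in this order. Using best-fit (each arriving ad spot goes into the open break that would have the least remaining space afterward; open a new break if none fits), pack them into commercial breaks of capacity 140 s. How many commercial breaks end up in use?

  45 → break 1 (new)  [load 45/140]
  25 → break 1  [load 70/140]
  25 → break 1  [load 95/140]
  95 → break 2 (new)  [load 95/140]
  75 → break 3 (new)  [load 75/140]
  30 → break 1  [load 125/140]
  75 → break 4 (new)  [load 75/140]
4 commercial breaks opened.

4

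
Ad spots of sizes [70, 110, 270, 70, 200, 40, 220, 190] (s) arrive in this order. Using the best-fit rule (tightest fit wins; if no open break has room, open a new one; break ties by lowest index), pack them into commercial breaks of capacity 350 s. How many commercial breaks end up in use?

5

  70 → break 1 (new)  [load 70/350]
  110 → break 1  [load 180/350]
  270 → break 2 (new)  [load 270/350]
  70 → break 2  [load 340/350]
  200 → break 3 (new)  [load 200/350]
  40 → break 3  [load 240/350]
  220 → break 4 (new)  [load 220/350]
  190 → break 5 (new)  [load 190/350]
5 commercial breaks opened.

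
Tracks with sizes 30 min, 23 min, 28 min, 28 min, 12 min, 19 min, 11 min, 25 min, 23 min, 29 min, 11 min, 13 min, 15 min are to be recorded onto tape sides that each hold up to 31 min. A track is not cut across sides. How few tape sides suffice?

10

Total = 30 + 29 + 28 + 28 + 25 + 23 + 23 + 19 + 15 + 13 + 12 + 11 + 11 = 267 min.
Lower bound: ⌈267/31⌉ = 9 tape sides.
A packing using 10 tape sides:
  side 1: 30 = 30
  side 2: 29 = 29
  side 3: 28 = 28
  side 4: 28 = 28
  side 5: 25 = 25
  side 6: 23 = 23
  side 7: 23 = 23
  side 8: 19 + 12 = 31
  side 9: 15 + 13 = 28
  side 10: 11 + 11 = 22
No arrangement into 9 tape sides stays within capacity, so 10 is optimal.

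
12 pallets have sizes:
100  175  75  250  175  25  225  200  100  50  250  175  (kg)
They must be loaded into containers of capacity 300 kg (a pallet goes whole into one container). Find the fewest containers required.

7

Total = 250 + 250 + 225 + 200 + 175 + 175 + 175 + 100 + 100 + 75 + 50 + 25 = 1800 kg.
Lower bound: ⌈1800/300⌉ = 6 containers.
Also, 7 pallets each exceed 150 kg, and no two of those can share a container, so at least 7 containers are needed.
A packing using 7 containers:
  container 1: 250 + 50 = 300
  container 2: 250 + 25 = 275
  container 3: 225 + 75 = 300
  container 4: 200 + 100 = 300
  container 5: 175 + 100 = 275
  container 6: 175 = 175
  container 7: 175 = 175
This matches the lower bound, so 7 is optimal.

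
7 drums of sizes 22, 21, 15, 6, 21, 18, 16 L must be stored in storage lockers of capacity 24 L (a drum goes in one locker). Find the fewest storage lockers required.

Total = 22 + 21 + 21 + 18 + 16 + 15 + 6 = 119 L.
Lower bound: ⌈119/24⌉ = 5 storage lockers.
Also, 6 drums each exceed 12 L, and no two of those can share a locker, so at least 6 storage lockers are needed.
A packing using 6 storage lockers:
  locker 1: 22 = 22
  locker 2: 21 = 21
  locker 3: 21 = 21
  locker 4: 18 + 6 = 24
  locker 5: 16 = 16
  locker 6: 15 = 15
This matches the lower bound, so 6 is optimal.

6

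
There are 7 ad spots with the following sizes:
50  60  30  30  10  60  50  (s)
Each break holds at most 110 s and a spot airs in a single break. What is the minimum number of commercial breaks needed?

3

Total = 60 + 60 + 50 + 50 + 30 + 30 + 10 = 290 s.
Lower bound: ⌈290/110⌉ = 3 commercial breaks.
A packing using 3 commercial breaks:
  break 1: 60 + 50 = 110
  break 2: 60 + 50 = 110
  break 3: 30 + 30 + 10 = 70
This matches the lower bound, so 3 is optimal.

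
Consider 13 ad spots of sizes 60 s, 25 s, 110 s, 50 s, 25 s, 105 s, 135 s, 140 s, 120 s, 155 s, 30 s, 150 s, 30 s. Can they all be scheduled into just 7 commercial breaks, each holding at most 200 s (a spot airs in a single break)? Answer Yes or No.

A valid assignment using 7 commercial breaks:
  break 1: 155 + 30 = 185
  break 2: 150 + 50 = 200
  break 3: 140 + 60 = 200
  break 4: 135 + 30 + 25 = 190
  break 5: 120 + 25 = 145
  break 6: 110 = 110
  break 7: 105 = 105
Every load is within 200 s, so 7 commercial breaks suffice.

Yes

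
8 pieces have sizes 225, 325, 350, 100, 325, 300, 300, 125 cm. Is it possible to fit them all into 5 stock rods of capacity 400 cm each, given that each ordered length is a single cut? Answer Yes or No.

Total = 2050 cm; ⌈2050/400⌉ = 6.
At least 6 stock rods are required, but only 5 are allowed.

No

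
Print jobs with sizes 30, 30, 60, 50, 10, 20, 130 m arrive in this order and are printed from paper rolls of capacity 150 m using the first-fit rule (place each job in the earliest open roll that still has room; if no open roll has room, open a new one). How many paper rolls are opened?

3

  30 → roll 1 (new)  [load 30/150]
  30 → roll 1  [load 60/150]
  60 → roll 1  [load 120/150]
  50 → roll 2 (new)  [load 50/150]
  10 → roll 1  [load 130/150]
  20 → roll 1  [load 150/150]
  130 → roll 3 (new)  [load 130/150]
3 paper rolls opened.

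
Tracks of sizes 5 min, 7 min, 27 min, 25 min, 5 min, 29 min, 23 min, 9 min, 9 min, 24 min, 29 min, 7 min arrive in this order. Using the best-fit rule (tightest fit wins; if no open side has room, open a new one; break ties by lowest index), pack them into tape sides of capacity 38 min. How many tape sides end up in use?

6

  5 → side 1 (new)  [load 5/38]
  7 → side 1  [load 12/38]
  27 → side 2 (new)  [load 27/38]
  25 → side 1  [load 37/38]
  5 → side 2  [load 32/38]
  29 → side 3 (new)  [load 29/38]
  23 → side 4 (new)  [load 23/38]
  9 → side 3  [load 38/38]
  9 → side 4  [load 32/38]
  24 → side 5 (new)  [load 24/38]
  29 → side 6 (new)  [load 29/38]
  7 → side 6  [load 36/38]
6 tape sides opened.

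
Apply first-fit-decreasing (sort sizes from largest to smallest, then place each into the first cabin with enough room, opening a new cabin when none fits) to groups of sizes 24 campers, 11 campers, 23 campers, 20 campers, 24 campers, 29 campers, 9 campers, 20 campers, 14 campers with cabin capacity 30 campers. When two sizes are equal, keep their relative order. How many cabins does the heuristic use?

Sorted descending: 29, 24, 24, 23, 20, 20, 14, 11, 9.
  29 → cabin 1 (new)  [load 29/30]
  24 → cabin 2 (new)  [load 24/30]
  24 → cabin 3 (new)  [load 24/30]
  23 → cabin 4 (new)  [load 23/30]
  20 → cabin 5 (new)  [load 20/30]
  20 → cabin 6 (new)  [load 20/30]
  14 → cabin 7 (new)  [load 14/30]
  11 → cabin 7  [load 25/30]
  9 → cabin 5  [load 29/30]
7 cabins opened.

7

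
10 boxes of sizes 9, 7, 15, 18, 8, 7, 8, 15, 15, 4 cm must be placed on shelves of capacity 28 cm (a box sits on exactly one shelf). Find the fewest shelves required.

Total = 18 + 15 + 15 + 15 + 9 + 8 + 8 + 7 + 7 + 4 = 106 cm.
Lower bound: ⌈106/28⌉ = 4 shelves.
A packing using 5 shelves:
  shelf 1: 18 + 9 = 27
  shelf 2: 15 + 8 + 4 = 27
  shelf 3: 15 + 8 = 23
  shelf 4: 15 + 7 = 22
  shelf 5: 7 = 7
No arrangement into 4 shelves stays within capacity, so 5 is optimal.

5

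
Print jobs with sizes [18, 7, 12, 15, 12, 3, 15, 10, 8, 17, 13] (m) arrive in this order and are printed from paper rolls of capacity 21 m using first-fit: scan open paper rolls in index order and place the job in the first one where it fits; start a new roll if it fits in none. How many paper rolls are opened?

8

  18 → roll 1 (new)  [load 18/21]
  7 → roll 2 (new)  [load 7/21]
  12 → roll 2  [load 19/21]
  15 → roll 3 (new)  [load 15/21]
  12 → roll 4 (new)  [load 12/21]
  3 → roll 1  [load 21/21]
  15 → roll 5 (new)  [load 15/21]
  10 → roll 6 (new)  [load 10/21]
  8 → roll 4  [load 20/21]
  17 → roll 7 (new)  [load 17/21]
  13 → roll 8 (new)  [load 13/21]
8 paper rolls opened.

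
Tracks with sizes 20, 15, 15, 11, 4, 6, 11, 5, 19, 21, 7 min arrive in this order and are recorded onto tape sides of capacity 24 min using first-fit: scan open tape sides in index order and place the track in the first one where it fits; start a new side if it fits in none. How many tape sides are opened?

  20 → side 1 (new)  [load 20/24]
  15 → side 2 (new)  [load 15/24]
  15 → side 3 (new)  [load 15/24]
  11 → side 4 (new)  [load 11/24]
  4 → side 1  [load 24/24]
  6 → side 2  [load 21/24]
  11 → side 4  [load 22/24]
  5 → side 3  [load 20/24]
  19 → side 5 (new)  [load 19/24]
  21 → side 6 (new)  [load 21/24]
  7 → side 7 (new)  [load 7/24]
7 tape sides opened.

7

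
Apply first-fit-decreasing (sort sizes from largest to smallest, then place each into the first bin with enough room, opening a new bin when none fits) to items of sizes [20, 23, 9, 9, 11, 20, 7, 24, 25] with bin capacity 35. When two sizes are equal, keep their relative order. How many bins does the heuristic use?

Sorted descending: 25, 24, 23, 20, 20, 11, 9, 9, 7.
  25 → bin 1 (new)  [load 25/35]
  24 → bin 2 (new)  [load 24/35]
  23 → bin 3 (new)  [load 23/35]
  20 → bin 4 (new)  [load 20/35]
  20 → bin 5 (new)  [load 20/35]
  11 → bin 2  [load 35/35]
  9 → bin 1  [load 34/35]
  9 → bin 3  [load 32/35]
  7 → bin 4  [load 27/35]
5 bins opened.

5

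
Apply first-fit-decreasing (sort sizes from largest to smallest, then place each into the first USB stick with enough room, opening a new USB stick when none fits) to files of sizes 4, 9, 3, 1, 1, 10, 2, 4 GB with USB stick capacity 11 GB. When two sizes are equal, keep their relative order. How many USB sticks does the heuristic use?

4

Sorted descending: 10, 9, 4, 4, 3, 2, 1, 1.
  10 → USB stick 1 (new)  [load 10/11]
  9 → USB stick 2 (new)  [load 9/11]
  4 → USB stick 3 (new)  [load 4/11]
  4 → USB stick 3  [load 8/11]
  3 → USB stick 3  [load 11/11]
  2 → USB stick 2  [load 11/11]
  1 → USB stick 1  [load 11/11]
  1 → USB stick 4 (new)  [load 1/11]
4 USB sticks opened.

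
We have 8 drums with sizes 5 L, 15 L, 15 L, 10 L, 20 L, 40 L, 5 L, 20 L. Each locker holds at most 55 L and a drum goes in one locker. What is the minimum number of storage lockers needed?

Total = 40 + 20 + 20 + 15 + 15 + 10 + 5 + 5 = 130 L.
Lower bound: ⌈130/55⌉ = 3 storage lockers.
A packing using 3 storage lockers:
  locker 1: 40 + 15 = 55
  locker 2: 20 + 20 + 15 = 55
  locker 3: 10 + 5 + 5 = 20
This matches the lower bound, so 3 is optimal.

3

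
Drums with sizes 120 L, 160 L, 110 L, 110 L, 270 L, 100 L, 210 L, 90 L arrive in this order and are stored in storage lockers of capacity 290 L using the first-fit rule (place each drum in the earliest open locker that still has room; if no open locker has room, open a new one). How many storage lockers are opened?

  120 → locker 1 (new)  [load 120/290]
  160 → locker 1  [load 280/290]
  110 → locker 2 (new)  [load 110/290]
  110 → locker 2  [load 220/290]
  270 → locker 3 (new)  [load 270/290]
  100 → locker 4 (new)  [load 100/290]
  210 → locker 5 (new)  [load 210/290]
  90 → locker 4  [load 190/290]
5 storage lockers opened.

5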